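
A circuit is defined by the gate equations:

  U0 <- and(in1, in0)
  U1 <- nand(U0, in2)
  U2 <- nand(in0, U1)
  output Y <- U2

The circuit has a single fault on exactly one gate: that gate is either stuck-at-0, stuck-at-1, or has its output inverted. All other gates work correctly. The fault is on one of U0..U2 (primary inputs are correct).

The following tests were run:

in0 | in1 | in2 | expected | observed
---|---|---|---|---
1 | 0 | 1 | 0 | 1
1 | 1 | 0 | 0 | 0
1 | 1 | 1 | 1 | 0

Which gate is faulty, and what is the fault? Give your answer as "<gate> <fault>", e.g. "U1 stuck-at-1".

Fault-free values for test 1 (in0=1, in1=0, in2=1): U0=0, U1=1, U2=0, giving Y=0. Observed 1.
Test 1: faults giving observed 1 are {U0 stuck-at-1, U0 inverted output, U1 stuck-at-0, U1 inverted output, U2 stuck-at-1, U2 inverted output}.
Test 2 (in0=1, in1=1, in2=0): fault-free U0=1, U1=1, U2=0 → 0; observed 0. Eliminates U1 stuck-at-0, U1 inverted output, U2 stuck-at-1, U2 inverted output.
Test 3 (in0=1, in1=1, in2=1): fault-free U0=1, U1=0, U2=1 → 1; observed 0. Eliminates U0 stuck-at-1.
Only U0 inverted output is consistent with every test.

U0 inverted output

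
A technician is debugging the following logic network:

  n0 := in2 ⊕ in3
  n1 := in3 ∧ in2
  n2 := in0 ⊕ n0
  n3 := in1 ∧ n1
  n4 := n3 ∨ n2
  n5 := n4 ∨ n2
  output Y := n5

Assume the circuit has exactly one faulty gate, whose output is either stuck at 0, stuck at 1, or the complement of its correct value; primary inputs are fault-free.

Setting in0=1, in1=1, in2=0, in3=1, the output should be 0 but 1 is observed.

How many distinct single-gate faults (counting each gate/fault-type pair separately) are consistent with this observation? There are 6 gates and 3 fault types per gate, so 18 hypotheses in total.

Fault-free: n0=1, n1=0, n2=0, n3=0, n4=0, n5=0 → 0. Observed 1.
  n0: stuck-at-0, inverted output ✓; others ✗
  n1: stuck-at-1, inverted output ✓; others ✗
  n2: stuck-at-1, inverted output ✓; others ✗
  n3: stuck-at-1, inverted output ✓; others ✗
  n4: stuck-at-1, inverted output ✓; others ✗
  n5: stuck-at-1, inverted output ✓; others ✗
Consistent faults: {n0 stuck-at-0, n0 inverted output, n1 stuck-at-1, n1 inverted output, n2 stuck-at-1, n2 inverted output, n3 stuck-at-1, n3 inverted output, n4 stuck-at-1, n4 inverted output, n5 stuck-at-1, n5 inverted output} — 12 in all.

12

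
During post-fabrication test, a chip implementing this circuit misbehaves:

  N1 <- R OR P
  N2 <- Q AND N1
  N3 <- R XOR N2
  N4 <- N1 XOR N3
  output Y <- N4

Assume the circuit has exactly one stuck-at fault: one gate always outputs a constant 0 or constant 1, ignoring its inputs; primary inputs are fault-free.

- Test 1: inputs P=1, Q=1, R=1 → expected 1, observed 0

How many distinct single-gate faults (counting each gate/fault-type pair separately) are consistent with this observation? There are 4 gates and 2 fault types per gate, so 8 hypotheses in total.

3

Fault-free: N1=1, N2=1, N3=0, N4=1 → 1. Observed 0.
  N1 stuck-at-0: output 1 ✗
  N1 stuck-at-1: output 1 ✗
  N2 stuck-at-0: output 0 ✓
  N2 stuck-at-1: output 1 ✗
  N3 stuck-at-0: output 1 ✗
  N3 stuck-at-1: output 0 ✓
  N4 stuck-at-0: output 0 ✓
  N4 stuck-at-1: output 1 ✗
Consistent faults: {N2 stuck-at-0, N3 stuck-at-1, N4 stuck-at-0} — 3 in all.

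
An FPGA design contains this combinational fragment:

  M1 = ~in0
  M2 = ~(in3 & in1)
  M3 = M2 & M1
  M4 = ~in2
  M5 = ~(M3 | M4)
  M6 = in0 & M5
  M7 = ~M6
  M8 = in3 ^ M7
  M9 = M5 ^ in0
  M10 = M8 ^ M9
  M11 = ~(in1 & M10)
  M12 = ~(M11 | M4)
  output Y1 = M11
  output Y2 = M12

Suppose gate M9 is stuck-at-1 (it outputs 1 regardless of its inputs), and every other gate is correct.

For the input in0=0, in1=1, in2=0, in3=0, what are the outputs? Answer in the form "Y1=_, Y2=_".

Y1=1, Y2=0

Propagate with M9 forced: M1=1, M2=1, M3=1, M4=1, M5=0, M6=0, M7=1, M8=1, M9=1 [stuck-at-1], M10=0, M11=1, M12=0.
So the outputs are Y1=1, Y2=0. (Without the fault they would be Y1=0, Y2=0.)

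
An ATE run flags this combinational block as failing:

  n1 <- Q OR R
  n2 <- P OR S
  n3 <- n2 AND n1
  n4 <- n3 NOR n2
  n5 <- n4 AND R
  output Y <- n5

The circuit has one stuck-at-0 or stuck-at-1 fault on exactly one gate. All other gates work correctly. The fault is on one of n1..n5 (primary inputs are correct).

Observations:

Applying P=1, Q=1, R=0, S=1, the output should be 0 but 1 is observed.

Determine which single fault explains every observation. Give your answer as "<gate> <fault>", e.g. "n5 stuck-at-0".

Fault-free values for test 1 (P=1, Q=1, R=0, S=1): n1=1, n2=1, n3=1, n4=0, n5=0, giving Y=0. Observed 1.
Test 1: faults giving observed 1 are {n5 stuck-at-1}.
Only n5 stuck-at-1 is consistent with every test.

n5 stuck-at-1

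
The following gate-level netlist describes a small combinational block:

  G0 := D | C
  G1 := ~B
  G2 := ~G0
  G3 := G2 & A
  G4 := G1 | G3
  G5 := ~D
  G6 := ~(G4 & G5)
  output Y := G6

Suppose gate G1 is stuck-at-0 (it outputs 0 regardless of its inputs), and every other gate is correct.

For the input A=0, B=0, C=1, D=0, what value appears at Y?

Propagate with G1 forced: G0=1, G1=0 [stuck-at-0], G2=0, G3=0, G4=0, G5=1, G6=1.
So Y = 1. (Without the fault it would be 0.)

1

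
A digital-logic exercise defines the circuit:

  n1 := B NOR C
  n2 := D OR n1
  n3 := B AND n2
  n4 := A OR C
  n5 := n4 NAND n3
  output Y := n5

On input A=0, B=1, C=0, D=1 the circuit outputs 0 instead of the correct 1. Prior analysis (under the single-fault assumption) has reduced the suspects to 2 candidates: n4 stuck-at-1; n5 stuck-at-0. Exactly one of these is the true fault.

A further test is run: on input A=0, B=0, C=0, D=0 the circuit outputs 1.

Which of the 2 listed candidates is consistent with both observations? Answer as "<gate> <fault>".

n4 stuck-at-1

Evaluate each candidate on input A=0, B=0, C=0, D=0:
  n4 stuck-at-1: n1=1, n2=1, n3=0, n4=1 [stuck-at-1], n5=1 → 1 — matches
  n5 stuck-at-0: n1=1, n2=1, n3=0, n4=0, n5=0 [stuck-at-0] → 0 — eliminated
Only n4 stuck-at-1 reproduces the observed 1.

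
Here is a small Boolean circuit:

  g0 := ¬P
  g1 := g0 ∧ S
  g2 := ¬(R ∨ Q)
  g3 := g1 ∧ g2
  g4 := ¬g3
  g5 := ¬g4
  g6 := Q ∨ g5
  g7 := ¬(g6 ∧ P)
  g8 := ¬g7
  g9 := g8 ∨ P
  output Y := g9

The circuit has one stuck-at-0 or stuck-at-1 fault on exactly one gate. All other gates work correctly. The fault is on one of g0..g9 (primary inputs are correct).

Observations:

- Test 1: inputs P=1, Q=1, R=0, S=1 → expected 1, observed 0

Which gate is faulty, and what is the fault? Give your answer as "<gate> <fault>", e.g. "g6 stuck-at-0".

g9 stuck-at-0

Fault-free values for test 1 (P=1, Q=1, R=0, S=1): g0=0, g1=0, g2=0, g3=0, g4=1, g5=0, g6=1, g7=0, g8=1, g9=1, giving Y=1. Observed 0.
Test 1: faults giving observed 0 are {g9 stuck-at-0}.
Only g9 stuck-at-0 is consistent with every test.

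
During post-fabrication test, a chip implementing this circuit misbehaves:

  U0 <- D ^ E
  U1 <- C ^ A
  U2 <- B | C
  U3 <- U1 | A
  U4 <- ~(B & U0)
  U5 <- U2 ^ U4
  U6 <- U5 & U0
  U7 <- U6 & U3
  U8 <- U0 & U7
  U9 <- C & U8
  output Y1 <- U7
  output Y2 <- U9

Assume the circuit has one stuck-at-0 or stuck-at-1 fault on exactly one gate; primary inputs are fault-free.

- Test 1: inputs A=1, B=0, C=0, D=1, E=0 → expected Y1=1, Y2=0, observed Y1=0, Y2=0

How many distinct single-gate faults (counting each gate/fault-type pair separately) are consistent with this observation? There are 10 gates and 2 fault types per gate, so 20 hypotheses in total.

Fault-free: U0=1, U1=1, U2=0, U3=1, U4=1, U5=1, U6=1, U7=1, U8=1, U9=0 → Y1=1, Y2=0. Observed Y1=0, Y2=0.
  U0: stuck-at-0 ✓; others ✗
  U1: none of the 2 fault types match ✗
  U2: stuck-at-1 ✓; others ✗
  U3: stuck-at-0 ✓; others ✗
  U4: stuck-at-0 ✓; others ✗
  U5: stuck-at-0 ✓; others ✗
  U6: stuck-at-0 ✓; others ✗
  U7: stuck-at-0 ✓; others ✗
  U8: none of the 2 fault types match ✗
  U9: none of the 2 fault types match ✗
Consistent faults: {U0 stuck-at-0, U2 stuck-at-1, U3 stuck-at-0, U4 stuck-at-0, U5 stuck-at-0, U6 stuck-at-0, U7 stuck-at-0} — 7 in all.

7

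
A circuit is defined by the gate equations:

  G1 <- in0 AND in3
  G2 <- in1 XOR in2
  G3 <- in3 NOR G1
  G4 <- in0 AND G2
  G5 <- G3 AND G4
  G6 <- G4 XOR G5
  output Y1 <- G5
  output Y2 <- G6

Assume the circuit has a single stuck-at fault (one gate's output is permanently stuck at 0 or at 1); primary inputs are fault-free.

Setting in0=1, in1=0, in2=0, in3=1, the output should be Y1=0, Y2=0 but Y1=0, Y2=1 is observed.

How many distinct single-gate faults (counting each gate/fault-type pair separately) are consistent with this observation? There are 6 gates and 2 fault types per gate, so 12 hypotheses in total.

3

Fault-free: G1=1, G2=0, G3=0, G4=0, G5=0, G6=0 → Y1=0, Y2=0. Observed Y1=0, Y2=1.
  G1 stuck-at-0: output Y1=0, Y2=0 ✗
  G1 stuck-at-1: output Y1=0, Y2=0 ✗
  G2 stuck-at-0: output Y1=0, Y2=0 ✗
  G2 stuck-at-1: output Y1=0, Y2=1 ✓
  G3 stuck-at-0: output Y1=0, Y2=0 ✗
  G3 stuck-at-1: output Y1=0, Y2=0 ✗
  G4 stuck-at-0: output Y1=0, Y2=0 ✗
  G4 stuck-at-1: output Y1=0, Y2=1 ✓
  G5 stuck-at-0: output Y1=0, Y2=0 ✗
  G5 stuck-at-1: output Y1=1, Y2=1 ✗
  G6 stuck-at-0: output Y1=0, Y2=0 ✗
  G6 stuck-at-1: output Y1=0, Y2=1 ✓
Consistent faults: {G2 stuck-at-1, G4 stuck-at-1, G6 stuck-at-1} — 3 in all.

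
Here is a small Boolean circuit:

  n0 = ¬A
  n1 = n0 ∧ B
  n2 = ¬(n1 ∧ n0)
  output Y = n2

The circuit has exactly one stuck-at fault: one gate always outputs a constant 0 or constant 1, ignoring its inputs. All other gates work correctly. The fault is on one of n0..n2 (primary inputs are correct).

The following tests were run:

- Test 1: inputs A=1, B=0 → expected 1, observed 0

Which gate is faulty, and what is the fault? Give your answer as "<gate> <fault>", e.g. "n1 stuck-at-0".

n2 stuck-at-0

Fault-free values for test 1 (A=1, B=0): n0=0, n1=0, n2=1, giving Y=1. Observed 0.
Test 1: faults giving observed 0 are {n2 stuck-at-0}.
Only n2 stuck-at-0 is consistent with every test.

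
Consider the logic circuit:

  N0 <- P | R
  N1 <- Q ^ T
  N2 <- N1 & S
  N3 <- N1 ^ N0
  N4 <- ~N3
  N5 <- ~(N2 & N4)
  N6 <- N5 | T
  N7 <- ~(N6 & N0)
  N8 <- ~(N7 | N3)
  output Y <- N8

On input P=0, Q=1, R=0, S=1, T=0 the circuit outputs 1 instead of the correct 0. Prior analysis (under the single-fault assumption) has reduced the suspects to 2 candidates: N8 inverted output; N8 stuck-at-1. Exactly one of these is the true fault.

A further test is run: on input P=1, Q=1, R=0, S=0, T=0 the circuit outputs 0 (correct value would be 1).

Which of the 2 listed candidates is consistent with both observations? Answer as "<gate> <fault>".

Evaluate each candidate on input P=1, Q=1, R=0, S=0, T=0:
  N8 inverted output: N0=1, N1=1, N2=0, N3=0, N4=1, N5=1, N6=1, N7=0, N8=0 [inverted output] → 0 — matches
  N8 stuck-at-1: N0=1, N1=1, N2=0, N3=0, N4=1, N5=1, N6=1, N7=0, N8=1 [stuck-at-1] → 1 — eliminated
Only N8 inverted output reproduces the observed 0.

N8 inverted output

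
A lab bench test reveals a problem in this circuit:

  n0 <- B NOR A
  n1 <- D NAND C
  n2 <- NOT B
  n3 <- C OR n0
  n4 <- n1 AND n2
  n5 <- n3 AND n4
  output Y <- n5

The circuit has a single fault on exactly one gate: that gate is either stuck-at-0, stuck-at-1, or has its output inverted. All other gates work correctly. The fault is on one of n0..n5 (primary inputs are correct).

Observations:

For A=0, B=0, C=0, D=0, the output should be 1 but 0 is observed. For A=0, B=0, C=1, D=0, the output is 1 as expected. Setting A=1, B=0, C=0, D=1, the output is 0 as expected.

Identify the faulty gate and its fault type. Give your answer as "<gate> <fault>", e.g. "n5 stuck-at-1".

n0 stuck-at-0

Fault-free values for test 1 (A=0, B=0, C=0, D=0): n0=1, n1=1, n2=1, n3=1, n4=1, n5=1, giving Y=1. Observed 0.
Test 1: faults giving observed 0 are {n0 stuck-at-0, n0 inverted output, n1 stuck-at-0, n1 inverted output, n2 stuck-at-0, n2 inverted output, n3 stuck-at-0, n3 inverted output, n4 stuck-at-0, n4 inverted output, n5 stuck-at-0, n5 inverted output}.
Test 2 (A=0, B=0, C=1, D=0): fault-free n0=1, n1=1, n2=1, n3=1, n4=1, n5=1 → 1; observed 1. Eliminates n1 stuck-at-0, n1 inverted output, n2 stuck-at-0, n2 inverted output, n3 stuck-at-0, n3 inverted output, n4 stuck-at-0, n4 inverted output, n5 stuck-at-0, n5 inverted output.
Test 3 (A=1, B=0, C=0, D=1): fault-free n0=0, n1=1, n2=1, n3=0, n4=1, n5=0 → 0; observed 0. Eliminates n0 inverted output.
Only n0 stuck-at-0 is consistent with every test.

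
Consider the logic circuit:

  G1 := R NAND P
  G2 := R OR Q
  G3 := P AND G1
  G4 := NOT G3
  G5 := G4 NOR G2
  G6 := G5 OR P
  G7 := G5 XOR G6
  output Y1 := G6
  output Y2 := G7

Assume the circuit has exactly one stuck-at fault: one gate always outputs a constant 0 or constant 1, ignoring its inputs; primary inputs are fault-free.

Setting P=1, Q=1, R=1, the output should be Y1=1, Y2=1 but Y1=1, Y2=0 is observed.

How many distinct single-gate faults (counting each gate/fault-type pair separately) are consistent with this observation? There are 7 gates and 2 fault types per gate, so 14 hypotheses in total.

2

Fault-free: G1=0, G2=1, G3=0, G4=1, G5=0, G6=1, G7=1 → Y1=1, Y2=1. Observed Y1=1, Y2=0.
  G1 stuck-at-0: output Y1=1, Y2=1 ✗
  G1 stuck-at-1: output Y1=1, Y2=1 ✗
  G2 stuck-at-0: output Y1=1, Y2=1 ✗
  G2 stuck-at-1: output Y1=1, Y2=1 ✗
  G3 stuck-at-0: output Y1=1, Y2=1 ✗
  G3 stuck-at-1: output Y1=1, Y2=1 ✗
  G4 stuck-at-0: output Y1=1, Y2=1 ✗
  G4 stuck-at-1: output Y1=1, Y2=1 ✗
  G5 stuck-at-0: output Y1=1, Y2=1 ✗
  G5 stuck-at-1: output Y1=1, Y2=0 ✓
  G6 stuck-at-0: output Y1=0, Y2=0 ✗
  G6 stuck-at-1: output Y1=1, Y2=1 ✗
  G7 stuck-at-0: output Y1=1, Y2=0 ✓
  G7 stuck-at-1: output Y1=1, Y2=1 ✗
Consistent faults: {G5 stuck-at-1, G7 stuck-at-0} — 2 in all.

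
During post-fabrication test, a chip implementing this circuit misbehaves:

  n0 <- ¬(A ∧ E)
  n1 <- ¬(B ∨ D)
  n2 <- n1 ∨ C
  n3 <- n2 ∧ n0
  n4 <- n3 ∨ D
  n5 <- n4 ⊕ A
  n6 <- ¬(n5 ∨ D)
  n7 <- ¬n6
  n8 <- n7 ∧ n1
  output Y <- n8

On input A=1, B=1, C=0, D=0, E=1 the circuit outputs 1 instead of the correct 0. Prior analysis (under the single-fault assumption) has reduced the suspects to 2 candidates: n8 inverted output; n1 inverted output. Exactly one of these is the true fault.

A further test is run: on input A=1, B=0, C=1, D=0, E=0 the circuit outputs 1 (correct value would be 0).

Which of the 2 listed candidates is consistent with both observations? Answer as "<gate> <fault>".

n8 inverted output

Evaluate each candidate on input A=1, B=0, C=1, D=0, E=0:
  n8 inverted output: n0=1, n1=1, n2=1, n3=1, n4=1, n5=0, n6=1, n7=0, n8=1 [inverted output] → 1 — matches
  n1 inverted output: n0=1, n1=0 [inverted output], n2=1, n3=1, n4=1, n5=0, n6=1, n7=0, n8=0 → 0 — eliminated
Only n8 inverted output reproduces the observed 1.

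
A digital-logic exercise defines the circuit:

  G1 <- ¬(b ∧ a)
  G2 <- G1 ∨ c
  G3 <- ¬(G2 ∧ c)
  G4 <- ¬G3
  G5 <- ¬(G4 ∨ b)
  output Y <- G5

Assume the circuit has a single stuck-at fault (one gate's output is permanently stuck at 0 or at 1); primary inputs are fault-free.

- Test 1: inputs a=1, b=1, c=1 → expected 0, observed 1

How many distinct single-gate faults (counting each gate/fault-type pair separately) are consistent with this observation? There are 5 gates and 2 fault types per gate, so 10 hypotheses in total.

1

Fault-free: G1=0, G2=1, G3=0, G4=1, G5=0 → 0. Observed 1.
  G1 stuck-at-0: output 0 ✗
  G1 stuck-at-1: output 0 ✗
  G2 stuck-at-0: output 0 ✗
  G2 stuck-at-1: output 0 ✗
  G3 stuck-at-0: output 0 ✗
  G3 stuck-at-1: output 0 ✗
  G4 stuck-at-0: output 0 ✗
  G4 stuck-at-1: output 0 ✗
  G5 stuck-at-0: output 0 ✗
  G5 stuck-at-1: output 1 ✓
Consistent faults: {G5 stuck-at-1} — 1 in all.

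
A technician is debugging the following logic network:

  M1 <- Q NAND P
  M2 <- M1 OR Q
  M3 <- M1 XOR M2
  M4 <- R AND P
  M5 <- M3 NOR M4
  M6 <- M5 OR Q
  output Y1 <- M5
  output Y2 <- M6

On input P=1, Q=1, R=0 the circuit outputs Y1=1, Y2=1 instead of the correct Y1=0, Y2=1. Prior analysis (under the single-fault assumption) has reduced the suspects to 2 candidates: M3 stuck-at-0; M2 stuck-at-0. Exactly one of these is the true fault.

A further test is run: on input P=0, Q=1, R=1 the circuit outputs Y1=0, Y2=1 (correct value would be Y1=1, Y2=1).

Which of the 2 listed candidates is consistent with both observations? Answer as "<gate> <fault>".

Evaluate each candidate on input P=0, Q=1, R=1:
  M3 stuck-at-0: M1=1, M2=1, M3=0 [stuck-at-0], M4=0, M5=1, M6=1 → Y1=1, Y2=1 — eliminated
  M2 stuck-at-0: M1=1, M2=0 [stuck-at-0], M3=1, M4=0, M5=0, M6=1 → Y1=0, Y2=1 — matches
Only M2 stuck-at-0 reproduces the observed Y1=0, Y2=1.

M2 stuck-at-0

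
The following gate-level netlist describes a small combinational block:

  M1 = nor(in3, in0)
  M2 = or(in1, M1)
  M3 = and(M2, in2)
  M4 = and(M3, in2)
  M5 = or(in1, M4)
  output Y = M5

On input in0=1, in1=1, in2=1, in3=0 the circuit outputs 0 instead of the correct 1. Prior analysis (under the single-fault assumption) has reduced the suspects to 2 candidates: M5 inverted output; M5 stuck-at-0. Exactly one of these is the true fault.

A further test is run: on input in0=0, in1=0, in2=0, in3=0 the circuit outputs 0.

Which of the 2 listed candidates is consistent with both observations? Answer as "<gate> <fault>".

Evaluate each candidate on input in0=0, in1=0, in2=0, in3=0:
  M5 inverted output: M1=1, M2=1, M3=0, M4=0, M5=1 [inverted output] → 1 — eliminated
  M5 stuck-at-0: M1=1, M2=1, M3=0, M4=0, M5=0 [stuck-at-0] → 0 — matches
Only M5 stuck-at-0 reproduces the observed 0.

M5 stuck-at-0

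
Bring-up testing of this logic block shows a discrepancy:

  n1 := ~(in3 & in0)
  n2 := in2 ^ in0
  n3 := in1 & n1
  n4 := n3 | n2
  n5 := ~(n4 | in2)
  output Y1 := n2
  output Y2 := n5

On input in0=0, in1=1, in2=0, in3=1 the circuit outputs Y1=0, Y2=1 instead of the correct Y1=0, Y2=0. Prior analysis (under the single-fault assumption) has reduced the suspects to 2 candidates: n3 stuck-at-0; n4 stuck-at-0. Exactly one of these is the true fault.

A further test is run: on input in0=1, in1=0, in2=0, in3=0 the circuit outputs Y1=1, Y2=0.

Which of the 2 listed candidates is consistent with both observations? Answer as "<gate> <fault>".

n3 stuck-at-0

Evaluate each candidate on input in0=1, in1=0, in2=0, in3=0:
  n3 stuck-at-0: n1=1, n2=1, n3=0 [stuck-at-0], n4=1, n5=0 → Y1=1, Y2=0 — matches
  n4 stuck-at-0: n1=1, n2=1, n3=0, n4=0 [stuck-at-0], n5=1 → Y1=1, Y2=1 — eliminated
Only n3 stuck-at-0 reproduces the observed Y1=1, Y2=0.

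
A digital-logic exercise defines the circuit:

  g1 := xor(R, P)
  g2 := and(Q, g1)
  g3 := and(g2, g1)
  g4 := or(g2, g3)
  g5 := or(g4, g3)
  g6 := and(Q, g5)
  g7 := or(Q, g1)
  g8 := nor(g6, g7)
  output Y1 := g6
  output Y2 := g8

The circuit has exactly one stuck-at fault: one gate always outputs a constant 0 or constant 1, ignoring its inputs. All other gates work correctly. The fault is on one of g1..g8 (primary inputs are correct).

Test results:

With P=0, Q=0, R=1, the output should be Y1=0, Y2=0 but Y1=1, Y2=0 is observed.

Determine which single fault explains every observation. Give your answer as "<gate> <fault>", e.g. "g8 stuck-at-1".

g6 stuck-at-1

Fault-free values for test 1 (P=0, Q=0, R=1): g1=1, g2=0, g3=0, g4=0, g5=0, g6=0, g7=1, g8=0, giving Y1=0, Y2=0. Observed Y1=1, Y2=0.
Test 1: faults giving observed Y1=1, Y2=0 are {g6 stuck-at-1}.
Only g6 stuck-at-1 is consistent with every test.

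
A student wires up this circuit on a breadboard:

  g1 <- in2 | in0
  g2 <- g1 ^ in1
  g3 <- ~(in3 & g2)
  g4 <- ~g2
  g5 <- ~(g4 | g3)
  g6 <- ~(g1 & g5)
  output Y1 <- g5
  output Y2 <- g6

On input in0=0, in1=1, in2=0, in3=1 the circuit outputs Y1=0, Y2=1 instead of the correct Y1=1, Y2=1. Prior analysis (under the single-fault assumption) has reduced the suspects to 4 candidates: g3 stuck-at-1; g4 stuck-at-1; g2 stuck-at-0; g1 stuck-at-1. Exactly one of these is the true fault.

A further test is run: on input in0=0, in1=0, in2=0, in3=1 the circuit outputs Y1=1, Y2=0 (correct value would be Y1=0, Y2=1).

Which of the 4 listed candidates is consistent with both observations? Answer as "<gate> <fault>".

Evaluate each candidate on input in0=0, in1=0, in2=0, in3=1:
  g3 stuck-at-1: g1=0, g2=0, g3=1 [stuck-at-1], g4=1, g5=0, g6=1 → Y1=0, Y2=1 — eliminated
  g4 stuck-at-1: g1=0, g2=0, g3=1, g4=1 [stuck-at-1], g5=0, g6=1 → Y1=0, Y2=1 — eliminated
  g2 stuck-at-0: g1=0, g2=0 [stuck-at-0], g3=1, g4=1, g5=0, g6=1 → Y1=0, Y2=1 — eliminated
  g1 stuck-at-1: g1=1 [stuck-at-1], g2=1, g3=0, g4=0, g5=1, g6=0 → Y1=1, Y2=0 — matches
Only g1 stuck-at-1 reproduces the observed Y1=1, Y2=0.

g1 stuck-at-1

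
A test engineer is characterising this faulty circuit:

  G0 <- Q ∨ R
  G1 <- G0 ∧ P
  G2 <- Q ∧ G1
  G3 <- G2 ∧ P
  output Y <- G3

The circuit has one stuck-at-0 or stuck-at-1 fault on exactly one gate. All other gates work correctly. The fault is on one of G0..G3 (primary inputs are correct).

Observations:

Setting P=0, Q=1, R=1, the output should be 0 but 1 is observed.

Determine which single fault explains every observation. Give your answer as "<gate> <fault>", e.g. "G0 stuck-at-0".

Fault-free values for test 1 (P=0, Q=1, R=1): G0=1, G1=0, G2=0, G3=0, giving Y=0. Observed 1.
Test 1: faults giving observed 1 are {G3 stuck-at-1}.
Only G3 stuck-at-1 is consistent with every test.

G3 stuck-at-1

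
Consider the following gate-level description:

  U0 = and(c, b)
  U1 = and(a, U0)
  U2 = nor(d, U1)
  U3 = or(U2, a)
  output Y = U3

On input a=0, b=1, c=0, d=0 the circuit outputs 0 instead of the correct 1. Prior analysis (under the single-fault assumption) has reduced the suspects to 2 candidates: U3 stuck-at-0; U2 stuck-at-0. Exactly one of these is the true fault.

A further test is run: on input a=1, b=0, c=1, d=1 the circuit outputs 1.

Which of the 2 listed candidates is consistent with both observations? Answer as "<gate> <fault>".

Evaluate each candidate on input a=1, b=0, c=1, d=1:
  U3 stuck-at-0: U0=0, U1=0, U2=0, U3=0 [stuck-at-0] → 0 — eliminated
  U2 stuck-at-0: U0=0, U1=0, U2=0 [stuck-at-0], U3=1 → 1 — matches
Only U2 stuck-at-0 reproduces the observed 1.

U2 stuck-at-0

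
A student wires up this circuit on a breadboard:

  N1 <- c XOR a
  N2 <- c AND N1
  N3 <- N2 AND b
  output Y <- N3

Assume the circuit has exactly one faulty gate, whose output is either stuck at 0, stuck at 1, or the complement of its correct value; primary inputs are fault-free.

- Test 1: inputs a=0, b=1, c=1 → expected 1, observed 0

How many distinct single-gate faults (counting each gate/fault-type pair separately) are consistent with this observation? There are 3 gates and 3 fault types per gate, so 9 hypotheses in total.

Fault-free: N1=1, N2=1, N3=1 → 1. Observed 0.
  N1 stuck-at-0: output 0 ✓
  N1 stuck-at-1: output 1 ✗
  N1 inverted output: output 0 ✓
  N2 stuck-at-0: output 0 ✓
  N2 stuck-at-1: output 1 ✗
  N2 inverted output: output 0 ✓
  N3 stuck-at-0: output 0 ✓
  N3 stuck-at-1: output 1 ✗
  N3 inverted output: output 0 ✓
Consistent faults: {N1 stuck-at-0, N1 inverted output, N2 stuck-at-0, N2 inverted output, N3 stuck-at-0, N3 inverted output} — 6 in all.

6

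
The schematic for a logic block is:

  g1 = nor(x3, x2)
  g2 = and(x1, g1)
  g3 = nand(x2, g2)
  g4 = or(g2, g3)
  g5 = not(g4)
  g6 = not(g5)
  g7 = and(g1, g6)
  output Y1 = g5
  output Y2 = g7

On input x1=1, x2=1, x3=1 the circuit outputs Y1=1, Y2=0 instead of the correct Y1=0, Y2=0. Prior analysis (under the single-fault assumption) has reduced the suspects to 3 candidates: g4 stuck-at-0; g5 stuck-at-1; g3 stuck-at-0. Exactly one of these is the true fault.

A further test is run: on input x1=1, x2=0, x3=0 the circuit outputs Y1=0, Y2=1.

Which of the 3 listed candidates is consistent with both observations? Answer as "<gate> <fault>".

Evaluate each candidate on input x1=1, x2=0, x3=0:
  g4 stuck-at-0: g1=1, g2=1, g3=1, g4=0 [stuck-at-0], g5=1, g6=0, g7=0 → Y1=1, Y2=0 — eliminated
  g5 stuck-at-1: g1=1, g2=1, g3=1, g4=1, g5=1 [stuck-at-1], g6=0, g7=0 → Y1=1, Y2=0 — eliminated
  g3 stuck-at-0: g1=1, g2=1, g3=0 [stuck-at-0], g4=1, g5=0, g6=1, g7=1 → Y1=0, Y2=1 — matches
Only g3 stuck-at-0 reproduces the observed Y1=0, Y2=1.

g3 stuck-at-0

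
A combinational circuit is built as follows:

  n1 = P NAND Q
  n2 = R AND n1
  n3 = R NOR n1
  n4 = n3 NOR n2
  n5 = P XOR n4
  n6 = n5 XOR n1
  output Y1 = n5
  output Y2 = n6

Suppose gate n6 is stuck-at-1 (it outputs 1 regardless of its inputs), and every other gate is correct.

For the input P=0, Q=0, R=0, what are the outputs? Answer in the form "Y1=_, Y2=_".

Propagate with n6 forced: n1=1, n2=0, n3=0, n4=1, n5=1, n6=1 [stuck-at-1].
So the outputs are Y1=1, Y2=1. (Without the fault they would be Y1=1, Y2=0.)

Y1=1, Y2=1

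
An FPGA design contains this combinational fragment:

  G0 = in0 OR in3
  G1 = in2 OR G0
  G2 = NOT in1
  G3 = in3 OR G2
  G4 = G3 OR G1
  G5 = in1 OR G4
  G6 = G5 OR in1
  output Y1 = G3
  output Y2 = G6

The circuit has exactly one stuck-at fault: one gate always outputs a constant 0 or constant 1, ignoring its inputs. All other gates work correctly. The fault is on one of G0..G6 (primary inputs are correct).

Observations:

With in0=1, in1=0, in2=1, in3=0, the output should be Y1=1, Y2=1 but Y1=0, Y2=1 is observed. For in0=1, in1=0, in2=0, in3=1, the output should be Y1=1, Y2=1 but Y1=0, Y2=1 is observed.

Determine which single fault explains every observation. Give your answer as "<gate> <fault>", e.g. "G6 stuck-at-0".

G3 stuck-at-0

Fault-free values for test 1 (in0=1, in1=0, in2=1, in3=0): G0=1, G1=1, G2=1, G3=1, G4=1, G5=1, G6=1, giving Y1=1, Y2=1. Observed Y1=0, Y2=1.
Test 1: faults giving observed Y1=0, Y2=1 are {G2 stuck-at-0, G3 stuck-at-0}.
Test 2 (in0=1, in1=0, in2=0, in3=1): fault-free G0=1, G1=1, G2=1, G3=1, G4=1, G5=1, G6=1 → Y1=1, Y2=1; observed Y1=0, Y2=1. Eliminates G2 stuck-at-0.
Only G3 stuck-at-0 is consistent with every test.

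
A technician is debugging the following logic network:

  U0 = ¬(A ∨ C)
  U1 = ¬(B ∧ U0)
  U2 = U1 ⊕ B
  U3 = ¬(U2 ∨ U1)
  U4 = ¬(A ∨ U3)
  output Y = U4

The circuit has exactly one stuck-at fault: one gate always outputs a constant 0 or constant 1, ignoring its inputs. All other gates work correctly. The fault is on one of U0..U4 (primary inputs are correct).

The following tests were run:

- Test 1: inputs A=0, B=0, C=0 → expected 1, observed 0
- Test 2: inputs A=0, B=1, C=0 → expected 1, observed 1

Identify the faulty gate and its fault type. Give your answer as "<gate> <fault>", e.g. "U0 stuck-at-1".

Fault-free values for test 1 (A=0, B=0, C=0): U0=1, U1=1, U2=1, U3=0, U4=1, giving Y=1. Observed 0.
Test 1: faults giving observed 0 are {U1 stuck-at-0, U3 stuck-at-1, U4 stuck-at-0}.
Test 2 (A=0, B=1, C=0): fault-free U0=1, U1=0, U2=1, U3=0, U4=1 → 1; observed 1. Eliminates U3 stuck-at-1, U4 stuck-at-0.
Only U1 stuck-at-0 is consistent with every test.

U1 stuck-at-0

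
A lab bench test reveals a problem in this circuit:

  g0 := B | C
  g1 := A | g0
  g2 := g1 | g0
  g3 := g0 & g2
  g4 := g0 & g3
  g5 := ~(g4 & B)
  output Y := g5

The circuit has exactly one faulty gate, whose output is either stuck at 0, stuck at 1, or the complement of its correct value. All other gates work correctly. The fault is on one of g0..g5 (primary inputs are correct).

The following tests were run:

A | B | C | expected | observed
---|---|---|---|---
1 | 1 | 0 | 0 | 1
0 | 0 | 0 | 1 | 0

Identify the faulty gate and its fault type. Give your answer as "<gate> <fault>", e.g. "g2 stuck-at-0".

Fault-free values for test 1 (A=1, B=1, C=0): g0=1, g1=1, g2=1, g3=1, g4=1, g5=0, giving Y=0. Observed 1.
Test 1: faults giving observed 1 are {g0 stuck-at-0, g0 inverted output, g2 stuck-at-0, g2 inverted output, g3 stuck-at-0, g3 inverted output, g4 stuck-at-0, g4 inverted output, g5 stuck-at-1, g5 inverted output}.
Test 2 (A=0, B=0, C=0): fault-free g0=0, g1=0, g2=0, g3=0, g4=0, g5=1 → 1; observed 0. Eliminates g0 stuck-at-0, g0 inverted output, g2 stuck-at-0, g2 inverted output, g3 stuck-at-0, g3 inverted output, g4 stuck-at-0, g4 inverted output, g5 stuck-at-1.
Only g5 inverted output is consistent with every test.

g5 inverted output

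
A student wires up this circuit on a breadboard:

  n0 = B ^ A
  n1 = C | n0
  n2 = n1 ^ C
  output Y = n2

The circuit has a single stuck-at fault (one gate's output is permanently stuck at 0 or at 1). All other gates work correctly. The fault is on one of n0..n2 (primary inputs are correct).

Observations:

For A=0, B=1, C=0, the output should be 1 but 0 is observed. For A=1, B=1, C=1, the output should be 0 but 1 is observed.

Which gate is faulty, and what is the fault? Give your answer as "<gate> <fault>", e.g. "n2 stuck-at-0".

Fault-free values for test 1 (A=0, B=1, C=0): n0=1, n1=1, n2=1, giving Y=1. Observed 0.
Test 1: faults giving observed 0 are {n0 stuck-at-0, n1 stuck-at-0, n2 stuck-at-0}.
Test 2 (A=1, B=1, C=1): fault-free n0=0, n1=1, n2=0 → 0; observed 1. Eliminates n0 stuck-at-0, n2 stuck-at-0.
Only n1 stuck-at-0 is consistent with every test.

n1 stuck-at-0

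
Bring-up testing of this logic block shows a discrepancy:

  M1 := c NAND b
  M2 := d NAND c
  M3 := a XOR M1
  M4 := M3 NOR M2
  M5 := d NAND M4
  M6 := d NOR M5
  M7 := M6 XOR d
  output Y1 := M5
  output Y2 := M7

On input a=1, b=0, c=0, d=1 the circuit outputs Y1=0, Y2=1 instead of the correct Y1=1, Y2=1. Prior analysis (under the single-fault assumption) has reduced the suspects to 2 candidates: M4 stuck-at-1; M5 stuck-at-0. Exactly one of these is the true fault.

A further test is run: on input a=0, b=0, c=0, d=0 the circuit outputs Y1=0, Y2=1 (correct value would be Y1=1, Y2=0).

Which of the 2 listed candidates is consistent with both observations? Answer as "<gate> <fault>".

Evaluate each candidate on input a=0, b=0, c=0, d=0:
  M4 stuck-at-1: M1=1, M2=1, M3=1, M4=1 [stuck-at-1], M5=1, M6=0, M7=0 → Y1=1, Y2=0 — eliminated
  M5 stuck-at-0: M1=1, M2=1, M3=1, M4=0, M5=0 [stuck-at-0], M6=1, M7=1 → Y1=0, Y2=1 — matches
Only M5 stuck-at-0 reproduces the observed Y1=0, Y2=1.

M5 stuck-at-0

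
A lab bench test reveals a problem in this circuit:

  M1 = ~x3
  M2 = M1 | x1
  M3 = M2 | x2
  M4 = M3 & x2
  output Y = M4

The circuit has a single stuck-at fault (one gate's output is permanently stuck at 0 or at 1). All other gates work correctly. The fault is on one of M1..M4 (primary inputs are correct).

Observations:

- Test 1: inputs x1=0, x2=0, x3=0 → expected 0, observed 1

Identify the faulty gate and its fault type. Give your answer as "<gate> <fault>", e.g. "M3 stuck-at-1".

Fault-free values for test 1 (x1=0, x2=0, x3=0): M1=1, M2=1, M3=1, M4=0, giving Y=0. Observed 1.
Test 1: faults giving observed 1 are {M4 stuck-at-1}.
Only M4 stuck-at-1 is consistent with every test.

M4 stuck-at-1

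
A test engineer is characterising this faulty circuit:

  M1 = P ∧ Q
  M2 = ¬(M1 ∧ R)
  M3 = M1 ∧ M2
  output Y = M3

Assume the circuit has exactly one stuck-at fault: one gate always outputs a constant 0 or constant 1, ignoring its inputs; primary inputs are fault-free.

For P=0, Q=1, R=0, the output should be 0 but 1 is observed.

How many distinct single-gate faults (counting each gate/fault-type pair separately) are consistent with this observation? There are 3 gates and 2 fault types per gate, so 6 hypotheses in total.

Fault-free: M1=0, M2=1, M3=0 → 0. Observed 1.
  M1 stuck-at-0: output 0 ✗
  M1 stuck-at-1: output 1 ✓
  M2 stuck-at-0: output 0 ✗
  M2 stuck-at-1: output 0 ✗
  M3 stuck-at-0: output 0 ✗
  M3 stuck-at-1: output 1 ✓
Consistent faults: {M1 stuck-at-1, M3 stuck-at-1} — 2 in all.

2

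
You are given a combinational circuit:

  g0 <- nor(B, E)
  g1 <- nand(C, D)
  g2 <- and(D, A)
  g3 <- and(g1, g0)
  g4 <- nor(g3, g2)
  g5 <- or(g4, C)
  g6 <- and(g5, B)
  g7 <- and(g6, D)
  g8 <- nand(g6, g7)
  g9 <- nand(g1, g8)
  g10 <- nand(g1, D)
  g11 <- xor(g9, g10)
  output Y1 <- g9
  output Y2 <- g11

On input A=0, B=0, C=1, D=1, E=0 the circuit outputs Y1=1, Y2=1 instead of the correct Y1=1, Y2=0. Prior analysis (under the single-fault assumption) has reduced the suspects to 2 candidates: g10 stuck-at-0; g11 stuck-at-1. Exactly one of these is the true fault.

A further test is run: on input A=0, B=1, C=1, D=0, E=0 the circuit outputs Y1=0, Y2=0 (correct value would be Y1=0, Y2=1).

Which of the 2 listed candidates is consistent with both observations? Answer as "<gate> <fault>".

Evaluate each candidate on input A=0, B=1, C=1, D=0, E=0:
  g10 stuck-at-0: g0=0, g1=1, g2=0, g3=0, g4=1, g5=1, g6=1, g7=0, g8=1, g9=0, g10=0 [stuck-at-0], g11=0 → Y1=0, Y2=0 — matches
  g11 stuck-at-1: g0=0, g1=1, g2=0, g3=0, g4=1, g5=1, g6=1, g7=0, g8=1, g9=0, g10=1, g11=1 [stuck-at-1] → Y1=0, Y2=1 — eliminated
Only g10 stuck-at-0 reproduces the observed Y1=0, Y2=0.

g10 stuck-at-0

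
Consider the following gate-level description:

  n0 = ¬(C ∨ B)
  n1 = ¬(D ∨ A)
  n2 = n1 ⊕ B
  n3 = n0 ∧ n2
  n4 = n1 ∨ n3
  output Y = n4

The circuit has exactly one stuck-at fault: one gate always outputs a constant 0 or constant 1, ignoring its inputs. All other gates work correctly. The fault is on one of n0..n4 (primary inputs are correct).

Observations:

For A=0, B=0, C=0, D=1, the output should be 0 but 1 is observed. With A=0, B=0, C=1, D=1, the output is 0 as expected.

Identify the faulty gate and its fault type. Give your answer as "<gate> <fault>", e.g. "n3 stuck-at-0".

n2 stuck-at-1

Fault-free values for test 1 (A=0, B=0, C=0, D=1): n0=1, n1=0, n2=0, n3=0, n4=0, giving Y=0. Observed 1.
Test 1: faults giving observed 1 are {n1 stuck-at-1, n2 stuck-at-1, n3 stuck-at-1, n4 stuck-at-1}.
Test 2 (A=0, B=0, C=1, D=1): fault-free n0=0, n1=0, n2=0, n3=0, n4=0 → 0; observed 0. Eliminates n1 stuck-at-1, n3 stuck-at-1, n4 stuck-at-1.
Only n2 stuck-at-1 is consistent with every test.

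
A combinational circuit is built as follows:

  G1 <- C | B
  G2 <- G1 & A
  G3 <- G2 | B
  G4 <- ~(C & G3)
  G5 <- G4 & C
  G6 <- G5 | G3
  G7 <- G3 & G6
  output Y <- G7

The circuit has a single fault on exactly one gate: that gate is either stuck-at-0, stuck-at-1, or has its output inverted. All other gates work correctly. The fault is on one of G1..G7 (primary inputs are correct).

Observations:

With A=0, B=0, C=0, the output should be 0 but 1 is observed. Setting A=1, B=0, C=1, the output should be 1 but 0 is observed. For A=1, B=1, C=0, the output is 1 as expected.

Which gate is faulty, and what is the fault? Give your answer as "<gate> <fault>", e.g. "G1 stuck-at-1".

G2 inverted output

Fault-free values for test 1 (A=0, B=0, C=0): G1=0, G2=0, G3=0, G4=1, G5=0, G6=0, G7=0, giving Y=0. Observed 1.
Test 1: faults giving observed 1 are {G2 stuck-at-1, G2 inverted output, G3 stuck-at-1, G3 inverted output, G7 stuck-at-1, G7 inverted output}.
Test 2 (A=1, B=0, C=1): fault-free G1=1, G2=1, G3=1, G4=0, G5=0, G6=1, G7=1 → 1; observed 0. Eliminates G2 stuck-at-1, G3 stuck-at-1, G7 stuck-at-1.
Test 3 (A=1, B=1, C=0): fault-free G1=1, G2=1, G3=1, G4=1, G5=0, G6=1, G7=1 → 1; observed 1. Eliminates G3 inverted output, G7 inverted output.
Only G2 inverted output is consistent with every test.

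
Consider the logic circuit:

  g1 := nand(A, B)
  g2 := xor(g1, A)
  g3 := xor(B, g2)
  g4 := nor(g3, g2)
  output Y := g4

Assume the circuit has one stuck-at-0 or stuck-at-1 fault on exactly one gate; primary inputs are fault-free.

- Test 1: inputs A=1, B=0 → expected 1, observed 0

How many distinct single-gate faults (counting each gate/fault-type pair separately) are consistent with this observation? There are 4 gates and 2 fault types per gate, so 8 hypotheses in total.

Fault-free: g1=1, g2=0, g3=0, g4=1 → 1. Observed 0.
  g1 stuck-at-0: output 0 ✓
  g1 stuck-at-1: output 1 ✗
  g2 stuck-at-0: output 1 ✗
  g2 stuck-at-1: output 0 ✓
  g3 stuck-at-0: output 1 ✗
  g3 stuck-at-1: output 0 ✓
  g4 stuck-at-0: output 0 ✓
  g4 stuck-at-1: output 1 ✗
Consistent faults: {g1 stuck-at-0, g2 stuck-at-1, g3 stuck-at-1, g4 stuck-at-0} — 4 in all.

4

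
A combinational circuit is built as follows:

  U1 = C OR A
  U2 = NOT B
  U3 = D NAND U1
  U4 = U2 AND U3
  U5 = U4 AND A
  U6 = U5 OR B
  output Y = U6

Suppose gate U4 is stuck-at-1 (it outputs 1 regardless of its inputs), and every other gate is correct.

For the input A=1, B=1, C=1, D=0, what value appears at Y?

Propagate with U4 forced: U1=1, U2=0, U3=1, U4=1 [stuck-at-1], U5=1, U6=1.
So Y = 1. (Same as the fault-free value — the fault is masked on this input.)

1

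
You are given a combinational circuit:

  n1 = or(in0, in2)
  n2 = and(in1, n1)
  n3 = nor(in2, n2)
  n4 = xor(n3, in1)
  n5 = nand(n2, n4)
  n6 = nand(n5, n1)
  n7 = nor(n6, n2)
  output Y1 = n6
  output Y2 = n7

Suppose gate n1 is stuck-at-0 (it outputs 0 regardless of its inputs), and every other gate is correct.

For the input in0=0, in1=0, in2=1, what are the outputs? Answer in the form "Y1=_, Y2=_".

Y1=1, Y2=0

Propagate with n1 forced: n1=0 [stuck-at-0], n2=0, n3=0, n4=0, n5=1, n6=1, n7=0.
So the outputs are Y1=1, Y2=0. (Without the fault they would be Y1=0, Y2=1.)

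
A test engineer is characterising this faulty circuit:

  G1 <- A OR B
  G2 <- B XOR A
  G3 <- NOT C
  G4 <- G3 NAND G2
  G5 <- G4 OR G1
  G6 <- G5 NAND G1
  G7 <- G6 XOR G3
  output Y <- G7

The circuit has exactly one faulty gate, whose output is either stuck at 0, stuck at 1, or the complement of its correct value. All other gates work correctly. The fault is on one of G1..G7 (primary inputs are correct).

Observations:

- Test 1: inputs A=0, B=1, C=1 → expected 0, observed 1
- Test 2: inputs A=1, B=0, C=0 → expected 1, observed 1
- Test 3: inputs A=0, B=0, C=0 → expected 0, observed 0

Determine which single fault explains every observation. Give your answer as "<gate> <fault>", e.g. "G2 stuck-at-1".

G3 stuck-at-1

Fault-free values for test 1 (A=0, B=1, C=1): G1=1, G2=1, G3=0, G4=1, G5=1, G6=0, G7=0, giving Y=0. Observed 1.
Test 1: faults giving observed 1 are {G1 stuck-at-0, G1 inverted output, G3 stuck-at-1, G3 inverted output, G5 stuck-at-0, G5 inverted output, G6 stuck-at-1, G6 inverted output, G7 stuck-at-1, G7 inverted output}.
Test 2 (A=1, B=0, C=0): fault-free G1=1, G2=1, G3=1, G4=0, G5=1, G6=0, G7=1 → 1; observed 1. Eliminates G1 stuck-at-0, G1 inverted output, G3 inverted output, G5 stuck-at-0, G5 inverted output, G6 stuck-at-1, G6 inverted output, G7 inverted output.
Test 3 (A=0, B=0, C=0): fault-free G1=0, G2=0, G3=1, G4=1, G5=1, G6=1, G7=0 → 0; observed 0. Eliminates G7 stuck-at-1.
Only G3 stuck-at-1 is consistent with every test.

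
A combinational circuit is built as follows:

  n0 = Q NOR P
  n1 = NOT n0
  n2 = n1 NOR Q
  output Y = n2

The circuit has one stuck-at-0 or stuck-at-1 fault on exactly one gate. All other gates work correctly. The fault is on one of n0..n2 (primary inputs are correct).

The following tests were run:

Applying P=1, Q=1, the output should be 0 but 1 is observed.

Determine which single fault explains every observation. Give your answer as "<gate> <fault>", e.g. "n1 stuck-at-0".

Fault-free values for test 1 (P=1, Q=1): n0=0, n1=1, n2=0, giving Y=0. Observed 1.
Test 1: faults giving observed 1 are {n2 stuck-at-1}.
Only n2 stuck-at-1 is consistent with every test.

n2 stuck-at-1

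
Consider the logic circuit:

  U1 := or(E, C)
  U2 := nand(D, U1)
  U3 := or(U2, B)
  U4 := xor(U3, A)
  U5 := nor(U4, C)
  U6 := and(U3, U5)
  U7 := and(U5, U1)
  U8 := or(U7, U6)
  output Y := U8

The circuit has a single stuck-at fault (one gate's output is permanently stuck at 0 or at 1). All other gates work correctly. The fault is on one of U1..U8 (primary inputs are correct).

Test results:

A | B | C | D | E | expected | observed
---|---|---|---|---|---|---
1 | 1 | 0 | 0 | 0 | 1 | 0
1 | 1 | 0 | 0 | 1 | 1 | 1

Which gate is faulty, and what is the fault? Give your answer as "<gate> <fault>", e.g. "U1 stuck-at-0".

U6 stuck-at-0

Fault-free values for test 1 (A=1, B=1, C=0, D=0, E=0): U1=0, U2=1, U3=1, U4=0, U5=1, U6=1, U7=0, U8=1, giving Y=1. Observed 0.
Test 1: faults giving observed 0 are {U3 stuck-at-0, U4 stuck-at-1, U5 stuck-at-0, U6 stuck-at-0, U8 stuck-at-0}.
Test 2 (A=1, B=1, C=0, D=0, E=1): fault-free U1=1, U2=1, U3=1, U4=0, U5=1, U6=1, U7=1, U8=1 → 1; observed 1. Eliminates U3 stuck-at-0, U4 stuck-at-1, U5 stuck-at-0, U8 stuck-at-0.
Only U6 stuck-at-0 is consistent with every test.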